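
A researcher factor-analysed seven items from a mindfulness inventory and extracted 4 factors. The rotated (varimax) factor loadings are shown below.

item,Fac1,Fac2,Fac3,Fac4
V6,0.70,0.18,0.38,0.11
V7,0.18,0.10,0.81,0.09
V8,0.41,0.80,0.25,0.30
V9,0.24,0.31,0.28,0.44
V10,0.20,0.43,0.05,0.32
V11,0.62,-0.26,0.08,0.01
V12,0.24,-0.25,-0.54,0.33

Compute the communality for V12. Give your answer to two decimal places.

0.52

h² = 0.24² + (-0.25)² + (-0.54)² + 0.33² = 0.0576 + 0.0625 + 0.2916 + 0.1089 = 0.5206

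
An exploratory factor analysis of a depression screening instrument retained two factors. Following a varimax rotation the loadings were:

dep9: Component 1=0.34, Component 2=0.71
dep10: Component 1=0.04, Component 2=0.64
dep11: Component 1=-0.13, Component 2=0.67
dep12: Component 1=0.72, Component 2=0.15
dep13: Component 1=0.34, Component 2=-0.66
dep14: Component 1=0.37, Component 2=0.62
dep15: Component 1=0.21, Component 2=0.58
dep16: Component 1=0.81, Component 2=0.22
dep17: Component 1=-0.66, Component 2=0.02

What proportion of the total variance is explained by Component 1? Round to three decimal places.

0.227

SS loadings for Component 1 = 0.34² + 0.04² + (-0.13)² + 0.72² + 0.34² + 0.37² + 0.21² + 0.81² + (-0.66)² = 2.0408
Proportion of variance = 2.0408 / 9 = 0.2268.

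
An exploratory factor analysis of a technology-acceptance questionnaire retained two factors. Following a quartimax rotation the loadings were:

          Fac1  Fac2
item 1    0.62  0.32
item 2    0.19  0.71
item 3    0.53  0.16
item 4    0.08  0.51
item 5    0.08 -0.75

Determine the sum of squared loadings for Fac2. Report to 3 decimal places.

SS loadings for Fac2 = 0.32² + 0.71² + 0.16² + 0.51² + (-0.75)² = 0.1024 + 0.5041 + 0.0256 + 0.2601 + 0.5625 = 1.4547

1.455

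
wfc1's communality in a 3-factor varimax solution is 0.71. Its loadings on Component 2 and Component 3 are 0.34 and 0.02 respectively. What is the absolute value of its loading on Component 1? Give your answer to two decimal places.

Under orthogonal rotation h² = Σλ², so λ_Component 1² = h² − (0.1160) = 0.71 − 0.1160 = 0.5940.
|λ| = √0.5940 = 0.7707.

0.77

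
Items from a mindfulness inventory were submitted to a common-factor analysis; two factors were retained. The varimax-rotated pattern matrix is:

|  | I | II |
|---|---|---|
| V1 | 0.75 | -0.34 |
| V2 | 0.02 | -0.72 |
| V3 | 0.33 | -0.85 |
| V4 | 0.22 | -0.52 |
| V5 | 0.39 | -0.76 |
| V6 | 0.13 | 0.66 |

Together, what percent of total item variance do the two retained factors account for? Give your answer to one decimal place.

58.8%

Communalities: 0.6781, 0.5188, 0.8314, 0.3188, 0.7297, 0.4525; Σh² = 3.5293.
Total variance with 6 standardized items is 6, so the solution explains 3.5293/6 = 0.5882 = 58.82%.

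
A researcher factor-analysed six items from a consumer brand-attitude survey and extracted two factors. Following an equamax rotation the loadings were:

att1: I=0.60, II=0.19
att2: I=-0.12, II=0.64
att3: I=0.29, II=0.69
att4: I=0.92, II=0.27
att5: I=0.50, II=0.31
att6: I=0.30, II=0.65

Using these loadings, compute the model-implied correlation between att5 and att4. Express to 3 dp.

0.544

r̂ = Σ λ_i·λ_j across factors = (0.50)(0.92) + (0.31)(0.27)
  = +0.4600 +0.0837 = 0.5437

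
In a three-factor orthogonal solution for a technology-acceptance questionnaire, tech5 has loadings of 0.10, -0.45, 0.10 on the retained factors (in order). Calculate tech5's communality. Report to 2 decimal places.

h² = 0.10² + (-0.45)² + 0.10² = 0.0100 + 0.2025 + 0.0100 = 0.2225

0.22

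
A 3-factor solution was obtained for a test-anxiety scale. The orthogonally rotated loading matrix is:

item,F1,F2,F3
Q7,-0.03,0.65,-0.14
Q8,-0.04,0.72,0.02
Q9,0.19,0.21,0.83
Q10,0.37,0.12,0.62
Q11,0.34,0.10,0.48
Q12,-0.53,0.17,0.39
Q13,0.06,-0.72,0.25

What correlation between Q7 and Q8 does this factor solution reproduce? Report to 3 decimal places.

r̂ = Σ λ_i·λ_j across factors = (-0.03)(-0.04) + (0.65)(0.72) + (-0.14)(0.02)
  = +0.0012 +0.4680 -0.0028 = 0.4664

0.466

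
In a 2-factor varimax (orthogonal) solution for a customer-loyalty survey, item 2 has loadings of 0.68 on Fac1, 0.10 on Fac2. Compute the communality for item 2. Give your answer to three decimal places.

h² = 0.68² + 0.10² = 0.4624 + 0.0100 = 0.4724

0.472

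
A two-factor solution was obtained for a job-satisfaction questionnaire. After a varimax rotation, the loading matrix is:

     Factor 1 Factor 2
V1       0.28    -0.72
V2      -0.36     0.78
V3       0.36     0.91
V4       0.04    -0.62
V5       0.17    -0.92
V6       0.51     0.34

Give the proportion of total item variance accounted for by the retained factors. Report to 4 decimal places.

SS loadings by factor: 0.6282, 3.3013; total = 3.9295.
Total variance with 6 standardized items is 6, so the solution explains 3.9295/6 = 0.6549.

0.6549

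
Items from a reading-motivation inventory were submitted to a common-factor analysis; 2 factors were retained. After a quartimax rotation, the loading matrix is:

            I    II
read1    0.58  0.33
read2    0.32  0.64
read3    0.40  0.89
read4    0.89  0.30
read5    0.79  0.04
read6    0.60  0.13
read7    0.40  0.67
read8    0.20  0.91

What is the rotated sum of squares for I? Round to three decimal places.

SS loadings for I = 0.58² + 0.32² + 0.40² + 0.89² + 0.79² + 0.60² + 0.40² + 0.20² = 0.3364 + 0.1024 + 0.1600 + 0.7921 + 0.6241 + 0.3600 + 0.1600 + 0.0400 = 2.5750

2.575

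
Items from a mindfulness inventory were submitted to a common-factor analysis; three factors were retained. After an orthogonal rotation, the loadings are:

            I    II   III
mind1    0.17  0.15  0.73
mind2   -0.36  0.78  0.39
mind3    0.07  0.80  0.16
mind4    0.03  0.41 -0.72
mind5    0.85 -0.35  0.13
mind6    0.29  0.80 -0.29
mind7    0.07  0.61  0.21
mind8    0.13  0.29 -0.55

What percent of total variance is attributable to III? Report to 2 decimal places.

20.96%

SS loadings for III = 0.73² + 0.39² + 0.16² + (-0.72)² + 0.13² + (-0.29)² + 0.21² + (-0.55)² = 1.6766
With 8 standardized items, total variance = 8. Proportion = 1.6766/8 = 0.2096 → 20.96%.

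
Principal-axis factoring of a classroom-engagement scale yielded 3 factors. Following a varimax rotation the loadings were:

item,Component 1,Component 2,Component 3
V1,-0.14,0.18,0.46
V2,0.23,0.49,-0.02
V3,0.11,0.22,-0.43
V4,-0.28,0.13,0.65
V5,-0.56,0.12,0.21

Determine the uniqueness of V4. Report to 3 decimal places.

h² = (-0.28)² + 0.13² + 0.65² = 0.0784 + 0.0169 + 0.4225 = 0.5178
Uniqueness u² = 1 − h² = 1 − 0.5178 = 0.4822

0.482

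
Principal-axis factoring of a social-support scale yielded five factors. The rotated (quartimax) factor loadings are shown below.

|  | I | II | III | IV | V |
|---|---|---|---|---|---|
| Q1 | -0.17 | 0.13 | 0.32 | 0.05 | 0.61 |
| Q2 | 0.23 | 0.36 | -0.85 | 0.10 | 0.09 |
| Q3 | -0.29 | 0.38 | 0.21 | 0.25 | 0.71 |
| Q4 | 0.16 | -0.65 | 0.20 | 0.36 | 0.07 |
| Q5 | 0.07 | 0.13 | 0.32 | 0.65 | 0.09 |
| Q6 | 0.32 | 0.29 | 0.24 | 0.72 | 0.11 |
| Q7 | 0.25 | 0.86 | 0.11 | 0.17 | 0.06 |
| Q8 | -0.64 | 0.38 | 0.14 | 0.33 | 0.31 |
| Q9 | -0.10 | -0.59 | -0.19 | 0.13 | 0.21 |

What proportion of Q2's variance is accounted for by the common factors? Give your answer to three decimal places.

0.923

h² = 0.23² + 0.36² + (-0.85)² + 0.10² + 0.09² = 0.0529 + 0.1296 + 0.7225 + 0.0100 + 0.0081 = 0.9231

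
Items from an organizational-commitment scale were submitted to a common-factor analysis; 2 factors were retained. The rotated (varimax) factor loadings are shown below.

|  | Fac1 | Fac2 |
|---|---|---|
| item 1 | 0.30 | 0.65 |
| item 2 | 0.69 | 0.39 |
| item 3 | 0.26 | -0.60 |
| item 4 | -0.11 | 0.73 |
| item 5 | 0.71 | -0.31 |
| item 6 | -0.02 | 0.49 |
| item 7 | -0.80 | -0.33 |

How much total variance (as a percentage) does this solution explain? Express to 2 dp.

52.90%

Communalities: 0.5125, 0.6282, 0.4276, 0.5450, 0.6002, 0.2405, 0.7489; Σh² = 3.7029.
Total variance with 7 standardized items is 7, so the solution explains 3.7029/7 = 0.5290 = 52.90%.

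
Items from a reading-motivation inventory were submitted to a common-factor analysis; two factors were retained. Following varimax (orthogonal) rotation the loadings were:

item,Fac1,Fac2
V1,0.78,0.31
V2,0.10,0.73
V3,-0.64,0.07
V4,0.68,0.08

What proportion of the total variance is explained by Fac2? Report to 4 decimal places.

SS loadings for Fac2 = 0.31² + 0.73² + 0.07² + 0.08² = 0.6403
Proportion of variance = 0.6403 / 4 = 0.1601.

0.1601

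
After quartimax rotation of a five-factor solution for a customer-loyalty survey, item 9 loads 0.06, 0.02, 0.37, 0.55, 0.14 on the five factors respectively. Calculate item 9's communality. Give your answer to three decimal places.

0.463

h² = 0.06² + 0.02² + 0.37² + 0.55² + 0.14² = 0.0036 + 0.0004 + 0.1369 + 0.3025 + 0.0196 = 0.4630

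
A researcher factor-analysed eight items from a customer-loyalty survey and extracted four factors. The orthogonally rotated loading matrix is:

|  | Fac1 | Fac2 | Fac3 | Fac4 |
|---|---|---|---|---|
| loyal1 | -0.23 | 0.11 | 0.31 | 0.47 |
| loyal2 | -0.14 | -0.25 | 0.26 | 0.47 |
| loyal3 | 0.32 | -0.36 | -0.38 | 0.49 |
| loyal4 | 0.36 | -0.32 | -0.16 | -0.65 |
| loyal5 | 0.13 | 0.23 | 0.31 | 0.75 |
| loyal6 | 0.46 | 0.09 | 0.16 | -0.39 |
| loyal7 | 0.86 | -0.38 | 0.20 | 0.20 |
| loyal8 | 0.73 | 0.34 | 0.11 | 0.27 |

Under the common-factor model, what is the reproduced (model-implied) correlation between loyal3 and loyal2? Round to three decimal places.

r̂ = Σ λ_i·λ_j across factors = (0.32)(-0.14) + (-0.36)(-0.25) + (-0.38)(0.26) + (0.49)(0.47)
  = -0.0448 +0.0900 -0.0988 +0.2303 = 0.1767

0.177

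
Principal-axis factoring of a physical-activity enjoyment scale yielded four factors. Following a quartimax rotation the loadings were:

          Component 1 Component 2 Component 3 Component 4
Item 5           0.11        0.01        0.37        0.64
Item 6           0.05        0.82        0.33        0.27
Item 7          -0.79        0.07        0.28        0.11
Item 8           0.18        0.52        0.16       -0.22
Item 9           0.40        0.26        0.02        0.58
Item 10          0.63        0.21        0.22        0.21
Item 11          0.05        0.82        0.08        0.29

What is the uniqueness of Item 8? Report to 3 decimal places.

0.623

h² = 0.18² + 0.52² + 0.16² + (-0.22)² = 0.0324 + 0.2704 + 0.0256 + 0.0484 = 0.3768
Uniqueness u² = 1 − h² = 1 − 0.3768 = 0.6232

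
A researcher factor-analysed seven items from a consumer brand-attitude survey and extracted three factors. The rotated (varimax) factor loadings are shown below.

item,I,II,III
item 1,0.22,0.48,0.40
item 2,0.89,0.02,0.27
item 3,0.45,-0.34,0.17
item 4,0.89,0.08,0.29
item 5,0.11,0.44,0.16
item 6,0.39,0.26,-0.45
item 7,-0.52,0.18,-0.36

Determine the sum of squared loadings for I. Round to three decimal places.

2.270

SS loadings for I = 0.22² + 0.89² + 0.45² + 0.89² + 0.11² + 0.39² + (-0.52)² = 0.0484 + 0.7921 + 0.2025 + 0.7921 + 0.0121 + 0.1521 + 0.2704 = 2.2697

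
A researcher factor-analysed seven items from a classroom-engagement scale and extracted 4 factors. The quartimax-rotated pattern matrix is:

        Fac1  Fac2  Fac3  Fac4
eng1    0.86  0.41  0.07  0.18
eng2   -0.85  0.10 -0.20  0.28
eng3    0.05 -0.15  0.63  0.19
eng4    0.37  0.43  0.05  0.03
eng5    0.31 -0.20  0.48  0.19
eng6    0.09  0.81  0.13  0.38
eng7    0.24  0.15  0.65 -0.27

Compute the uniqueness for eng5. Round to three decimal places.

h² = 0.31² + (-0.20)² + 0.48² + 0.19² = 0.0961 + 0.0400 + 0.2304 + 0.0361 = 0.4026
Uniqueness u² = 1 − h² = 1 − 0.4026 = 0.5974

0.597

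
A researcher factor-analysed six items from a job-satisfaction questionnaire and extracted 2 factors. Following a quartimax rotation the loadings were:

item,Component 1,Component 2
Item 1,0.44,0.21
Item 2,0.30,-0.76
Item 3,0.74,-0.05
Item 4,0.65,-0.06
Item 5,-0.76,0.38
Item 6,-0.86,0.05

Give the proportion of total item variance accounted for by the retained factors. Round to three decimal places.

0.558

Communalities: 0.2377, 0.6676, 0.5501, 0.4261, 0.7220, 0.7421; Σh² = 3.3456.
Total variance with 6 standardized items is 6, so the solution explains 3.3456/6 = 0.5576.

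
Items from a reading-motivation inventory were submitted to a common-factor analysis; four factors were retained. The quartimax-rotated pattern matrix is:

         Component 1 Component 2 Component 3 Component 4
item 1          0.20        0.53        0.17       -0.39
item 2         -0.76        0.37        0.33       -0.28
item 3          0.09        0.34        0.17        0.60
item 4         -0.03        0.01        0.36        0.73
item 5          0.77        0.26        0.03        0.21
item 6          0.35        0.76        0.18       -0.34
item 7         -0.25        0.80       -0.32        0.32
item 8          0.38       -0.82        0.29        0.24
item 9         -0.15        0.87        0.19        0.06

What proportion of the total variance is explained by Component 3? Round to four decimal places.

SS loadings for Component 3 = 0.17² + 0.33² + 0.17² + 0.36² + 0.03² + 0.18² + (-0.32)² + 0.29² + 0.19² = 0.5522
Proportion of variance = 0.5522 / 9 = 0.0614.

0.0614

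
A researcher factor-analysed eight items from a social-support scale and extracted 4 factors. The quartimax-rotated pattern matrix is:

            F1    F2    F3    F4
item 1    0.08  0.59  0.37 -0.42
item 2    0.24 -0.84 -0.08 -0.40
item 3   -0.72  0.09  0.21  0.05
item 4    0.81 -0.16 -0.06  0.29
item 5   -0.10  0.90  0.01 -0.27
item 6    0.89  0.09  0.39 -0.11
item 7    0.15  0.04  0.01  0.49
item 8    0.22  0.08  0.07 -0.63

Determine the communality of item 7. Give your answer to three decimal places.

h² = 0.15² + 0.04² + 0.01² + 0.49² = 0.0225 + 0.0016 + 0.0001 + 0.2401 = 0.2643

0.264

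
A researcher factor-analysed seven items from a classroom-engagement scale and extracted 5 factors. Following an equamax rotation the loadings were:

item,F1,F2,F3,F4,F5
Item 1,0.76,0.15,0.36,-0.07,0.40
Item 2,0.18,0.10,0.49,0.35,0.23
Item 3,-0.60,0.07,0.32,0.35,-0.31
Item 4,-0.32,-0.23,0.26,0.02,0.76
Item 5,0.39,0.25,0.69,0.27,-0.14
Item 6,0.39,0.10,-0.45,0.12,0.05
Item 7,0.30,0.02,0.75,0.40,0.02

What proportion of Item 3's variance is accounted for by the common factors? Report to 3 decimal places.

h² = (-0.60)² + 0.07² + 0.32² + 0.35² + (-0.31)² = 0.3600 + 0.0049 + 0.1024 + 0.1225 + 0.0961 = 0.6859

0.686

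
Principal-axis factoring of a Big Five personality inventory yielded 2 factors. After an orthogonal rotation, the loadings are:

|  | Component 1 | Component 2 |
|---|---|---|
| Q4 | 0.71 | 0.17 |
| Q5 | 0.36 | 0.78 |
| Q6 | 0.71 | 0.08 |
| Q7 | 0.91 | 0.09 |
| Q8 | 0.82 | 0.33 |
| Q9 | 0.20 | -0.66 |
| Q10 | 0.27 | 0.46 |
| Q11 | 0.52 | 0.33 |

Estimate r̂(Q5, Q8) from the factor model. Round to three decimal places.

r̂ = Σ λ_i·λ_j across factors = (0.36)(0.82) + (0.78)(0.33)
  = +0.2952 +0.2574 = 0.5526

0.553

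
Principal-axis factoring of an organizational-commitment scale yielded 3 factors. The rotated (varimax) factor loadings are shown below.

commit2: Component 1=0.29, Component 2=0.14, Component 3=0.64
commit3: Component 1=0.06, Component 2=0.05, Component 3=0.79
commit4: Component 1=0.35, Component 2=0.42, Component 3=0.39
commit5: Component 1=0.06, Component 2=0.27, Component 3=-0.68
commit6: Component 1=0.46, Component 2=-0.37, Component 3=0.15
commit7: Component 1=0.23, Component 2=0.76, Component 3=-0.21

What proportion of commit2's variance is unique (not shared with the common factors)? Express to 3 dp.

0.487

h² = 0.29² + 0.14² + 0.64² = 0.0841 + 0.0196 + 0.4096 = 0.5133
Uniqueness u² = 1 − h² = 1 − 0.5133 = 0.4867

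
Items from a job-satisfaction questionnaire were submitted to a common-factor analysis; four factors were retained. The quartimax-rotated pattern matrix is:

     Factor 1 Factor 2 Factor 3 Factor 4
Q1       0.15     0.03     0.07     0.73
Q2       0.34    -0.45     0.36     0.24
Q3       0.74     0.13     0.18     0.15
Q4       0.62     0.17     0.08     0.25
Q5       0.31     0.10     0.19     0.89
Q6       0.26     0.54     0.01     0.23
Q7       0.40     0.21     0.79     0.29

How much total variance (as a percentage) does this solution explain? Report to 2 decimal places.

Communalities: 0.5612, 0.5053, 0.6194, 0.4822, 0.9343, 0.4122, 0.9123; Σh² = 4.4269.
Total variance with 7 standardized items is 7, so the solution explains 4.4269/7 = 0.6324 = 63.24%.

63.24%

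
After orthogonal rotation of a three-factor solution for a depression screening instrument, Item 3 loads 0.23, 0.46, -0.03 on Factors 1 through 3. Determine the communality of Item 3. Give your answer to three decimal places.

h² = 0.23² + 0.46² + (-0.03)² = 0.0529 + 0.2116 + 0.0009 = 0.2654

0.265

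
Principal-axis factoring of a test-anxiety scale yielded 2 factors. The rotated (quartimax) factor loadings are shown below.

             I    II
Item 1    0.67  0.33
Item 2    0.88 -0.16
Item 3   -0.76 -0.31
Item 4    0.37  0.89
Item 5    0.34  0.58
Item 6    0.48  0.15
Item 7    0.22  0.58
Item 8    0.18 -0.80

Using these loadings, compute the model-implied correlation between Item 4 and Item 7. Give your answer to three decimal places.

r̂ = Σ λ_i·λ_j across factors = (0.37)(0.22) + (0.89)(0.58)
  = +0.0814 +0.5162 = 0.5976

0.598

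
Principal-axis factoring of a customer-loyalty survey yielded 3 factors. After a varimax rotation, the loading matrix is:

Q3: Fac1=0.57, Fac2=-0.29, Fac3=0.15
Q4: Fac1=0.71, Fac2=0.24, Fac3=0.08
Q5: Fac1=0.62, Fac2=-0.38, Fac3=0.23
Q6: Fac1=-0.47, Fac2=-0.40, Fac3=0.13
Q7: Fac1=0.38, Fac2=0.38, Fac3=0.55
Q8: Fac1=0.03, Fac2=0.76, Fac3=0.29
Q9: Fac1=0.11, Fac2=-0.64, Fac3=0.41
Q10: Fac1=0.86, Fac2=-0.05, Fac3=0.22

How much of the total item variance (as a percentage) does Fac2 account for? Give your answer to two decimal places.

SS loadings for Fac2 = (-0.29)² + 0.24² + (-0.38)² + (-0.40)² + 0.38² + 0.76² + (-0.64)² + (-0.05)² = 1.5802
With 8 standardized items, total variance = 8. Proportion = 1.5802/8 = 0.1975 → 19.75%.

19.75%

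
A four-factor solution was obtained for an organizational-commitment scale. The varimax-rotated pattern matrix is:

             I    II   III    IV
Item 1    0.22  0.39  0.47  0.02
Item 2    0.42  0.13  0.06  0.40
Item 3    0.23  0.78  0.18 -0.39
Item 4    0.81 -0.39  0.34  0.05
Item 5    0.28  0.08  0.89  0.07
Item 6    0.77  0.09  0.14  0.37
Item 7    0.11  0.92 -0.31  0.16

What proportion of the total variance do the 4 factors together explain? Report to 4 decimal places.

0.7386

SS loadings by factor: 1.6172, 1.7904, 1.2803, 0.4824; total = 5.1703.
Total variance with 7 standardized items is 7, so the solution explains 5.1703/7 = 0.7386.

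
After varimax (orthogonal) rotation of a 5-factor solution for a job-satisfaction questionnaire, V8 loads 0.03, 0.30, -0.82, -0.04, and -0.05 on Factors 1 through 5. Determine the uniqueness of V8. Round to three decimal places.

0.233

h² = 0.03² + 0.30² + (-0.82)² + (-0.04)² + (-0.05)² = 0.0009 + 0.0900 + 0.6724 + 0.0016 + 0.0025 = 0.7674
Uniqueness u² = 1 − h² = 1 − 0.7674 = 0.2326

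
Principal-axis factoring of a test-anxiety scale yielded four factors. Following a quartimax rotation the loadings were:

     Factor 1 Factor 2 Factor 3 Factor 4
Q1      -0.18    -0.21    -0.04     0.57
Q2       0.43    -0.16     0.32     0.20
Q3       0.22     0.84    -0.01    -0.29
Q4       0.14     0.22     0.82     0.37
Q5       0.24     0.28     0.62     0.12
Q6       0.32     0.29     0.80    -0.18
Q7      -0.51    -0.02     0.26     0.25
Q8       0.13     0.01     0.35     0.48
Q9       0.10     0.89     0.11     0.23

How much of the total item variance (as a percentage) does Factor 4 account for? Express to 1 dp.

SS loadings for Factor 4 = 0.57² + 0.20² + (-0.29)² + 0.37² + 0.12² + (-0.18)² + 0.25² + 0.48² + 0.23² = 0.9785
With 9 standardized items, total variance = 9. Proportion = 0.9785/9 = 0.1087 → 10.87%.

10.9%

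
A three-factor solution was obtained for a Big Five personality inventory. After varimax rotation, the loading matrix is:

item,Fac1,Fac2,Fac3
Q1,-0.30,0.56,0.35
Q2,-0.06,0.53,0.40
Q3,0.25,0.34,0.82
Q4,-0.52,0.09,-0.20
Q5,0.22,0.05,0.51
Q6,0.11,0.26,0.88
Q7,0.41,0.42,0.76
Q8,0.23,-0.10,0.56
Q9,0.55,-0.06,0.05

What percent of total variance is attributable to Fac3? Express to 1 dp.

32.5%

SS loadings for Fac3 = 0.35² + 0.40² + 0.82² + (-0.20)² + 0.51² + 0.88² + 0.76² + 0.56² + 0.05² = 2.9231
With 9 standardized items, total variance = 9. Proportion = 2.9231/9 = 0.3248 → 32.48%.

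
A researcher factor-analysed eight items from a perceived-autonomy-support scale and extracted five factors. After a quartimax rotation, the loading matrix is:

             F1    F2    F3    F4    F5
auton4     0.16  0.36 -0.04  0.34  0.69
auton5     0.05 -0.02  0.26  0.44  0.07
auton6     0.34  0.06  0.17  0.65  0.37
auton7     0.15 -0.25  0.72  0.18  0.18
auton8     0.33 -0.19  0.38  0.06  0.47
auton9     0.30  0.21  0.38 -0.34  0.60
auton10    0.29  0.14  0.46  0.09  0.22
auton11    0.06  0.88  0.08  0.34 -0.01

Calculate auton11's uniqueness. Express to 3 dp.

0.100

h² = 0.06² + 0.88² + 0.08² + 0.34² + (-0.01)² = 0.0036 + 0.7744 + 0.0064 + 0.1156 + 0.0001 = 0.9001
Uniqueness u² = 1 − h² = 1 − 0.9001 = 0.0999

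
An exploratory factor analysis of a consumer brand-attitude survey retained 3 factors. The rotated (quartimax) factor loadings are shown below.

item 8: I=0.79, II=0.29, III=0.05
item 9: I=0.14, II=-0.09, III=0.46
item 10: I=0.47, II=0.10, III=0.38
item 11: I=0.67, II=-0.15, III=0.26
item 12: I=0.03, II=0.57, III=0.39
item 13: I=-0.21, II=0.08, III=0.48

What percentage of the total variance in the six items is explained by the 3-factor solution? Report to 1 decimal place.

Communalities: 0.7107, 0.2393, 0.3753, 0.5390, 0.4779, 0.2809; Σh² = 2.6231.
Total variance with 6 standardized items is 6, so the solution explains 2.6231/6 = 0.4372 = 43.72%.

43.7%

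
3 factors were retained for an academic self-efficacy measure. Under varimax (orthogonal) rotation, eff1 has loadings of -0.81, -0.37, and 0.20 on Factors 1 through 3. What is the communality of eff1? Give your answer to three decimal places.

0.833

h² = (-0.81)² + (-0.37)² + 0.20² = 0.6561 + 0.1369 + 0.0400 = 0.8330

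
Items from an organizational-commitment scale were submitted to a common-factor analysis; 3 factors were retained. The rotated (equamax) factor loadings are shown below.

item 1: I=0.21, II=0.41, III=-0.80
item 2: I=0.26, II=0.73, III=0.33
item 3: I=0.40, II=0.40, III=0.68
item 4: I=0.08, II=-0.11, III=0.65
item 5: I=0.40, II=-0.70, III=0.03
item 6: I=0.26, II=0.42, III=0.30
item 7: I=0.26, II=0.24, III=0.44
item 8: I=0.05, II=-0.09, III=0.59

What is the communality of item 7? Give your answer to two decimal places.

0.32

h² = 0.26² + 0.24² + 0.44² = 0.0676 + 0.0576 + 0.1936 = 0.3188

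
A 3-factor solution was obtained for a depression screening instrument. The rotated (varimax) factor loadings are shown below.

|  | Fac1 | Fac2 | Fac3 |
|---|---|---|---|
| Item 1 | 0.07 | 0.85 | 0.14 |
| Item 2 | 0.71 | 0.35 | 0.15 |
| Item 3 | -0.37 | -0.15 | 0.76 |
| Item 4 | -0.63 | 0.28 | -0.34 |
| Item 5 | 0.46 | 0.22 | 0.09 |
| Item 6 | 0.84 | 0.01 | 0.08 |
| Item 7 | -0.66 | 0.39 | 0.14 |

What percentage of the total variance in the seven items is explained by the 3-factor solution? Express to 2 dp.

SS loadings by factor: 2.3956, 1.1465, 0.7694; total = 4.3115.
Total variance with 7 standardized items is 7, so the solution explains 4.3115/7 = 0.6159 = 61.59%.

61.59%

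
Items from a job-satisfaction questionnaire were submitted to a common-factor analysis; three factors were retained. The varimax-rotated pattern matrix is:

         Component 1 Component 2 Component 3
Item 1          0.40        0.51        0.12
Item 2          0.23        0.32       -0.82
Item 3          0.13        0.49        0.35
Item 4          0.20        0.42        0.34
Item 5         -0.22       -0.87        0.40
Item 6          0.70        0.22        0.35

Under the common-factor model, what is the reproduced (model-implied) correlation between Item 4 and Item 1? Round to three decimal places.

0.335

r̂ = Σ λ_i·λ_j across factors = (0.20)(0.40) + (0.42)(0.51) + (0.34)(0.12)
  = +0.0800 +0.2142 +0.0408 = 0.3350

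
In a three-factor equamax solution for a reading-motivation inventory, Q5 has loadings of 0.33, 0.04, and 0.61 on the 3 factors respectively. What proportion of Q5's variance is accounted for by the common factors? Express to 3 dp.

h² = 0.33² + 0.04² + 0.61² = 0.1089 + 0.0016 + 0.3721 = 0.4826

0.483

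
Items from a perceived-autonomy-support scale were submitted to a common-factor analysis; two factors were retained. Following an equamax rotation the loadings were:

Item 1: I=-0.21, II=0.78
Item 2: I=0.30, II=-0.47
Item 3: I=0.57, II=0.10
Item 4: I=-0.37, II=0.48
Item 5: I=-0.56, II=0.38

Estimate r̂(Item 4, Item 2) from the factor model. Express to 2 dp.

r̂ = Σ λ_i·λ_j across factors = (-0.37)(0.30) + (0.48)(-0.47)
  = -0.1110 -0.2256 = -0.3366

-0.34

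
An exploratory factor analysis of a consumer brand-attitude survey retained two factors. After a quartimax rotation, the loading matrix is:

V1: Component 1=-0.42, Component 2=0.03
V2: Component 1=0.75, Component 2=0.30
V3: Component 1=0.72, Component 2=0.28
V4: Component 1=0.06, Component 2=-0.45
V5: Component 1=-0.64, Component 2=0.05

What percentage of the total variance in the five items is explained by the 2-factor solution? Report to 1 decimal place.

40.9%

Communalities: 0.1773, 0.6525, 0.5968, 0.2061, 0.4121; Σh² = 2.0448.
Total variance with 5 standardized items is 5, so the solution explains 2.0448/5 = 0.4090 = 40.90%.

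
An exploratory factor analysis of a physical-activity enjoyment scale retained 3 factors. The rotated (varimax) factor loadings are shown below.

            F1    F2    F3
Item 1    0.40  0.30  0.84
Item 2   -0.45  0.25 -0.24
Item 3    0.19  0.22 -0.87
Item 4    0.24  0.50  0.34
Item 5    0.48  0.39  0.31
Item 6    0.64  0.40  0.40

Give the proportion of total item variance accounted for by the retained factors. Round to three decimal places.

SS loadings by factor: 1.0962, 0.7630, 1.8918; total = 3.7510.
Total variance with 6 standardized items is 6, so the solution explains 3.7510/6 = 0.6252.

0.625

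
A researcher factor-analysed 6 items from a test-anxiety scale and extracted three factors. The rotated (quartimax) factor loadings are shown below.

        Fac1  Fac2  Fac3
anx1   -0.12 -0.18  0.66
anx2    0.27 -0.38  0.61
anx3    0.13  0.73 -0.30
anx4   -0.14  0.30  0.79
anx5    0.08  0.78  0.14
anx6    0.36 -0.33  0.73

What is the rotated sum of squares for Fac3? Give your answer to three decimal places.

2.074

SS loadings for Fac3 = 0.66² + 0.61² + (-0.30)² + 0.79² + 0.14² + 0.73² = 0.4356 + 0.3721 + 0.0900 + 0.6241 + 0.0196 + 0.5329 = 2.0743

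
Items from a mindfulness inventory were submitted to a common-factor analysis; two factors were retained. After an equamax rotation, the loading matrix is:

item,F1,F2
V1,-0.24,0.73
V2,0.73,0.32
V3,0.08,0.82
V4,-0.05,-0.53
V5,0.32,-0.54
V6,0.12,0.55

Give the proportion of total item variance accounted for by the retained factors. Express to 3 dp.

Communalities: 0.5905, 0.6353, 0.6788, 0.2834, 0.3940, 0.3169; Σh² = 2.8989.
Total variance with 6 standardized items is 6, so the solution explains 2.8989/6 = 0.4831.

0.483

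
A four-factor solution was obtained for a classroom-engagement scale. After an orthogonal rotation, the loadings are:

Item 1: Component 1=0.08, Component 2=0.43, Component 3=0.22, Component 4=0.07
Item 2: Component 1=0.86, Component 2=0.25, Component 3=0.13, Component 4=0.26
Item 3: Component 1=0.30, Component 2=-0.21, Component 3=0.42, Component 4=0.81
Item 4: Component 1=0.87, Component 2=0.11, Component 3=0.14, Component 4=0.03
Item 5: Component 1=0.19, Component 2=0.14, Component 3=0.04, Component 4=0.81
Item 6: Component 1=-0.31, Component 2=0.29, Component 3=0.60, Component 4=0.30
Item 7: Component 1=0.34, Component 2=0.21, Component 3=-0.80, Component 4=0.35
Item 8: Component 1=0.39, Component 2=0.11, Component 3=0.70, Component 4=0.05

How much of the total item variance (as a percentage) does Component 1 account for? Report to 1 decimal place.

24.9%

SS loadings for Component 1 = 0.08² + 0.86² + 0.30² + 0.87² + 0.19² + (-0.31)² + 0.34² + 0.39² = 1.9928
With 8 standardized items, total variance = 8. Proportion = 1.9928/8 = 0.2491 → 24.91%.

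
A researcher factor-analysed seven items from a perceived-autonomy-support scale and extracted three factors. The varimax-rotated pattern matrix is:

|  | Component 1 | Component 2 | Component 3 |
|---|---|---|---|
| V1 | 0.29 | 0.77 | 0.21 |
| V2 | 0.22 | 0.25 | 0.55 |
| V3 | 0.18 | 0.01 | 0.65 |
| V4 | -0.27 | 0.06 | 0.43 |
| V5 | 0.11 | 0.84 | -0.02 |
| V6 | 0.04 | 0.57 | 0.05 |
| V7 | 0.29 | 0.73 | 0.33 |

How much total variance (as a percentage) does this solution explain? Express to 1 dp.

SS loadings by factor: 0.3356, 2.2225, 1.0658; total = 3.6239.
Total variance with 7 standardized items is 7, so the solution explains 3.6239/7 = 0.5177 = 51.77%.

51.8%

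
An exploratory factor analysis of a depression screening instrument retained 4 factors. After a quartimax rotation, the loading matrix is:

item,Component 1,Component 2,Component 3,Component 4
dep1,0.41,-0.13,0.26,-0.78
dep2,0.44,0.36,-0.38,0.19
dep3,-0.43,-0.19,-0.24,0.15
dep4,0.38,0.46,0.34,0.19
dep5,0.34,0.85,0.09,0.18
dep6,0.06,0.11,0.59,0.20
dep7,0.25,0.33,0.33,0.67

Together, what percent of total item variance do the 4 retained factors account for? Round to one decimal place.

SS loadings by factor: 0.8727, 1.2377, 0.8503, 1.2244; total = 4.1851.
Total variance with 7 standardized items is 7, so the solution explains 4.1851/7 = 0.5979 = 59.79%.

59.8%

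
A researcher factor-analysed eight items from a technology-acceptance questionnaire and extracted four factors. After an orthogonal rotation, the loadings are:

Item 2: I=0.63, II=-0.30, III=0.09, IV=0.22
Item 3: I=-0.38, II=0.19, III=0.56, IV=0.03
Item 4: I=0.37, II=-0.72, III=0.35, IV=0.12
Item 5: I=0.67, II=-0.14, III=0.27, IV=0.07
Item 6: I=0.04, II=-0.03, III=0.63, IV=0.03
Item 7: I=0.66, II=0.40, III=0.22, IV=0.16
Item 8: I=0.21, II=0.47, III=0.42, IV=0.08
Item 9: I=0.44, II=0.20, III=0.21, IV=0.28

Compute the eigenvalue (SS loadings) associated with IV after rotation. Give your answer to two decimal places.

SS loadings for IV = 0.22² + 0.03² + 0.12² + 0.07² + 0.03² + 0.16² + 0.08² + 0.28² = 0.0484 + 0.0009 + 0.0144 + 0.0049 + 0.0009 + 0.0256 + 0.0064 + 0.0784 = 0.1799

0.18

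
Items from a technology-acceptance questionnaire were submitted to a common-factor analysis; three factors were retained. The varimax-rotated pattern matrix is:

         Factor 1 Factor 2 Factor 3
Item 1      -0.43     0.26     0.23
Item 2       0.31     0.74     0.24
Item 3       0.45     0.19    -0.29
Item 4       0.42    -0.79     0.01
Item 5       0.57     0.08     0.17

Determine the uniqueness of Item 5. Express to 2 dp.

h² = 0.57² + 0.08² + 0.17² = 0.3249 + 0.0064 + 0.0289 = 0.3602
Uniqueness u² = 1 − h² = 1 − 0.3602 = 0.6398

0.64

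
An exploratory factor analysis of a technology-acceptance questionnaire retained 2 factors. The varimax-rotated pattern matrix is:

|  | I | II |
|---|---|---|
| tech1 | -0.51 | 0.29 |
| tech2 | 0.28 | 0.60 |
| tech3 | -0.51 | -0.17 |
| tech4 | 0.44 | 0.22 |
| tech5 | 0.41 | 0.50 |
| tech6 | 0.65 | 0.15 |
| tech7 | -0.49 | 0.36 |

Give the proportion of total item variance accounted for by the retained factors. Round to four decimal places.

Communalities: 0.3442, 0.4384, 0.2890, 0.2420, 0.4181, 0.4450, 0.3697; Σh² = 2.5464.
Total variance with 7 standardized items is 7, so the solution explains 2.5464/7 = 0.3638.

0.3638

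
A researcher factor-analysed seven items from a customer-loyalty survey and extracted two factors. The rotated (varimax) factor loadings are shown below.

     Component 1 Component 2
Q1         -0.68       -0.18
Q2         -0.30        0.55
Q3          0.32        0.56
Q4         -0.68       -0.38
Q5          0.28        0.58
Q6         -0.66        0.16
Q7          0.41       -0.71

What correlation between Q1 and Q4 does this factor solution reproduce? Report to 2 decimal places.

0.53

r̂ = Σ λ_i·λ_j across factors = (-0.68)(-0.68) + (-0.18)(-0.38)
  = +0.4624 +0.0684 = 0.5308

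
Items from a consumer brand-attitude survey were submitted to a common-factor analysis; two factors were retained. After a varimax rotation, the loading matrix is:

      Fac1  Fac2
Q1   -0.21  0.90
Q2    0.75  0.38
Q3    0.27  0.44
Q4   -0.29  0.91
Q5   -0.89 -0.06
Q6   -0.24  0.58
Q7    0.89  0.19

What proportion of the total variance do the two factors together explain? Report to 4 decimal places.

0.6797

Communalities: 0.8541, 0.7069, 0.2665, 0.9122, 0.7957, 0.3940, 0.8282; Σh² = 4.7576.
Total variance with 7 standardized items is 7, so the solution explains 4.7576/7 = 0.6797.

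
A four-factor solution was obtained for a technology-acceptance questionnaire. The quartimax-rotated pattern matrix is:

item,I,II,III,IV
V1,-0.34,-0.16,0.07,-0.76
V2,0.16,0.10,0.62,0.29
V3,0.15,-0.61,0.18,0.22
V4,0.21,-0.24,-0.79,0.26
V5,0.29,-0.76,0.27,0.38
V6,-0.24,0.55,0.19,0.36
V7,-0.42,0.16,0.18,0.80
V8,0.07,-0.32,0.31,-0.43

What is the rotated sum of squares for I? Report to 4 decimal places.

0.5308

SS loadings for I = (-0.34)² + 0.16² + 0.15² + 0.21² + 0.29² + (-0.24)² + (-0.42)² + 0.07² = 0.1156 + 0.0256 + 0.0225 + 0.0441 + 0.0841 + 0.0576 + 0.1764 + 0.0049 = 0.5308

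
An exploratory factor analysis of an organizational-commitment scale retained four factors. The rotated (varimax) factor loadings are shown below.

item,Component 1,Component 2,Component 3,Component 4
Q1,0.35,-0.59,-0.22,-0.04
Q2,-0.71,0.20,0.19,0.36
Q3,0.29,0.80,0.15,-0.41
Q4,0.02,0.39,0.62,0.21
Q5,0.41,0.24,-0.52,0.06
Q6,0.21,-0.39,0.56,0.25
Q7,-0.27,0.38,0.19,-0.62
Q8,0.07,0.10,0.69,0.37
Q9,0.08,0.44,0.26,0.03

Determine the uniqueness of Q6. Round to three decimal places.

0.428

h² = 0.21² + (-0.39)² + 0.56² + 0.25² = 0.0441 + 0.1521 + 0.3136 + 0.0625 = 0.5723
Uniqueness u² = 1 − h² = 1 − 0.5723 = 0.4277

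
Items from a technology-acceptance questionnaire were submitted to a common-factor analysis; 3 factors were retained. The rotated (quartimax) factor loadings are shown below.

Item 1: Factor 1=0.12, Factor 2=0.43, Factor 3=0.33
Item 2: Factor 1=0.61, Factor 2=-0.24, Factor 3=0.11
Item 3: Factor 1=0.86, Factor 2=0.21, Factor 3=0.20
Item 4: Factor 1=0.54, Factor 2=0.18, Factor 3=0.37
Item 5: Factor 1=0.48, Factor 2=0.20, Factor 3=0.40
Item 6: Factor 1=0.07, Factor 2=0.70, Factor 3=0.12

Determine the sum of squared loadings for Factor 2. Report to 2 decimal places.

0.85

SS loadings for Factor 2 = 0.43² + (-0.24)² + 0.21² + 0.18² + 0.20² + 0.70² = 0.1849 + 0.0576 + 0.0441 + 0.0324 + 0.0400 + 0.4900 = 0.8490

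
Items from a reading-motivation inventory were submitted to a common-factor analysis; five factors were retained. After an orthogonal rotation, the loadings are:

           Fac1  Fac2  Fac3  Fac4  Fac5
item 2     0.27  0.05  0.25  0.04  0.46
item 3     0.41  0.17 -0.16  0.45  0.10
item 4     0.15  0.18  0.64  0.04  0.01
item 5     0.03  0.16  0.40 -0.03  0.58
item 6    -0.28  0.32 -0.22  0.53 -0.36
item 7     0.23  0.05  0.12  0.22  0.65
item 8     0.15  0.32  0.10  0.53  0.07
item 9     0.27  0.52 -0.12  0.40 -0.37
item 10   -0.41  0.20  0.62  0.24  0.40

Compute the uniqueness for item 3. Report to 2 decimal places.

0.56

h² = 0.41² + 0.17² + (-0.16)² + 0.45² + 0.10² = 0.1681 + 0.0289 + 0.0256 + 0.2025 + 0.0100 = 0.4351
Uniqueness u² = 1 − h² = 1 − 0.4351 = 0.5649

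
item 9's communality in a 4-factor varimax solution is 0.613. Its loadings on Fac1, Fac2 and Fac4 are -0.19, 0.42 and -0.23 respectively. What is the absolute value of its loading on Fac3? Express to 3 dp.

Under orthogonal rotation h² = Σλ², so λ_Fac3² = h² − (0.2654) = 0.613 − 0.2654 = 0.3476.
|λ| = √0.3476 = 0.5896.

0.590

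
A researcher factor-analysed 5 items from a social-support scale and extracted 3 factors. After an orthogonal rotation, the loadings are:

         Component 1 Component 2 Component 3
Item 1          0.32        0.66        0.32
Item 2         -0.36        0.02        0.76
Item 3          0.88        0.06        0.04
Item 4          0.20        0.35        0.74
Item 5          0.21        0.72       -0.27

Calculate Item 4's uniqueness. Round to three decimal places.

0.290

h² = 0.20² + 0.35² + 0.74² = 0.0400 + 0.1225 + 0.5476 = 0.7101
Uniqueness u² = 1 − h² = 1 − 0.7101 = 0.2899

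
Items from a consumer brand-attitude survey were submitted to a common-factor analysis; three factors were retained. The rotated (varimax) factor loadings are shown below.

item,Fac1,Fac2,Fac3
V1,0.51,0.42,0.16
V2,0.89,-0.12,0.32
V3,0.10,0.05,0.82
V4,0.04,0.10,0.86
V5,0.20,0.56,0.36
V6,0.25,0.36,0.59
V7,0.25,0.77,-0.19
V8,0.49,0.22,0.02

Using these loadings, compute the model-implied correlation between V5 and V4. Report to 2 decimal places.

0.37

r̂ = Σ λ_i·λ_j across factors = (0.20)(0.04) + (0.56)(0.10) + (0.36)(0.86)
  = +0.0080 +0.0560 +0.3096 = 0.3736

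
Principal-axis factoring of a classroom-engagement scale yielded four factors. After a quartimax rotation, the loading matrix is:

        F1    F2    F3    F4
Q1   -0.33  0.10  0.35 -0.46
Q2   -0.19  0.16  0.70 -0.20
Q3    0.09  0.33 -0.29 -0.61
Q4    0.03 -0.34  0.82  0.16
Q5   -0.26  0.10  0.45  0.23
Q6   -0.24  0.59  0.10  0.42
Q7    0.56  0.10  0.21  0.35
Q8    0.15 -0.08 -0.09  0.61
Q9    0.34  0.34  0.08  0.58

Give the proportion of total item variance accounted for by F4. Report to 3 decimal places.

0.190

SS loadings for F4 = (-0.46)² + (-0.20)² + (-0.61)² + 0.16² + 0.23² + 0.42² + 0.35² + 0.61² + 0.58² = 1.7096
Proportion of variance = 1.7096 / 9 = 0.1900.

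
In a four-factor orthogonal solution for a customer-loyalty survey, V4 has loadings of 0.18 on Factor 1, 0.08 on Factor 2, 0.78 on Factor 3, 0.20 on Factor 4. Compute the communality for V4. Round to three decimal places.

0.687

h² = 0.18² + 0.08² + 0.78² + 0.20² = 0.0324 + 0.0064 + 0.6084 + 0.0400 = 0.6872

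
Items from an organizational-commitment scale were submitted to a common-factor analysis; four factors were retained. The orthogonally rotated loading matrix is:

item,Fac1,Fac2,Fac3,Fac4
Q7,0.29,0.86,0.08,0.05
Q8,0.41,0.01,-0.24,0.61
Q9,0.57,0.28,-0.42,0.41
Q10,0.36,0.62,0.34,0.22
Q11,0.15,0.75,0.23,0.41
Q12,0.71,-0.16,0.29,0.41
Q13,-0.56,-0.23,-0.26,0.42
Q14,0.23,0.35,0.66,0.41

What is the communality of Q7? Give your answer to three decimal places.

0.833

h² = 0.29² + 0.86² + 0.08² + 0.05² = 0.0841 + 0.7396 + 0.0064 + 0.0025 = 0.8326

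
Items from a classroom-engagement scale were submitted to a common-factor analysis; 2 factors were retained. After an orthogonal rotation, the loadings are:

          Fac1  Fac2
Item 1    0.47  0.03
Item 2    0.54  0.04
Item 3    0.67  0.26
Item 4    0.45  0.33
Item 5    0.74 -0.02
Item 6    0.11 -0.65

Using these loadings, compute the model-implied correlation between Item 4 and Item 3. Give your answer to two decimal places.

r̂ = Σ λ_i·λ_j across factors = (0.45)(0.67) + (0.33)(0.26)
  = +0.3015 +0.0858 = 0.3873

0.39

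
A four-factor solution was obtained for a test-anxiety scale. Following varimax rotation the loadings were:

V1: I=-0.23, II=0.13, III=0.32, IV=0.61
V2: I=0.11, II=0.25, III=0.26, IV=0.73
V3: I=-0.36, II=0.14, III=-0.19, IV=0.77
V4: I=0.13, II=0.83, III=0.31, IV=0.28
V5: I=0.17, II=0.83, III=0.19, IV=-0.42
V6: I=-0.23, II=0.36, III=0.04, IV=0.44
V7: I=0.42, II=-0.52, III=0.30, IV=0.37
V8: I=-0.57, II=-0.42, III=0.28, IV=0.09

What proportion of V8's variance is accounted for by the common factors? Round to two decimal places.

0.59

h² = (-0.57)² + (-0.42)² + 0.28² + 0.09² = 0.3249 + 0.1764 + 0.0784 + 0.0081 = 0.5878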